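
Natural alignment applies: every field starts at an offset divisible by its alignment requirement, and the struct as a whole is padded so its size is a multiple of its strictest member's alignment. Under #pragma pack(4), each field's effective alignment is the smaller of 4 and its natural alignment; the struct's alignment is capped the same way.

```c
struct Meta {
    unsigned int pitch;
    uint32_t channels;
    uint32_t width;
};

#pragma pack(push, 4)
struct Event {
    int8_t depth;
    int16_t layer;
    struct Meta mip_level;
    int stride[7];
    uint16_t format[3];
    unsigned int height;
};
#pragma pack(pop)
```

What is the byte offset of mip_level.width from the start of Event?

Meta: @0: pitch [4B, align 4] → 4; @4: channels [4B, align 4] → 8; @8: width [4B, align 4] → 12; size 12, align 4
@0: depth [1B, align 1] → 1
+1 pad (align 2)
@2: layer [2B, align 2] → 4
@4: mip_level [12B, align 4] → 16
within Meta: width at 8
4 + 8 = 12

12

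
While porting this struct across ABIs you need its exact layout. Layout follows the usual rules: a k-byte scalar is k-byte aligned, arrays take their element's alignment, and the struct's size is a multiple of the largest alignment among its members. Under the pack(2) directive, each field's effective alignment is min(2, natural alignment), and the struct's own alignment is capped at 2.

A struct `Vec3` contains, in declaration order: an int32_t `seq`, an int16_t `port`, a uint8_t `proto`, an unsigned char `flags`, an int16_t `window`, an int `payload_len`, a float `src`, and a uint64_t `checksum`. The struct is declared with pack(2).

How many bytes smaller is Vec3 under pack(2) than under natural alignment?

natural layout:
  0..4  seq  (4B, 4-aligned)
  4..6  port  (2B, 2-aligned)
  6..7  proto  (1B, 1-aligned)
  7..8  flags  (1B, 1-aligned)
  8..10  window  (2B, 2-aligned)
  10..12  -- padding (2B)
  12..16  payload_len  (4B, 4-aligned)
  16..20  src  (4B, 4-aligned)
  20..24  -- padding (4B)
  24..32  checksum  (8B, 8-aligned)
  sizeof = 32, alignof = 8
packed(2) layout:
  0..4  seq  (4B, 2-aligned)
  4..6  port  (2B, 2-aligned)
  6..7  proto  (1B, 1-aligned)
  7..8  flags  (1B, 1-aligned)
  8..10  window  (2B, 2-aligned)
  10..14  payload_len  (4B, 2-aligned)
  14..18  src  (4B, 2-aligned)
  18..26  checksum  (8B, 2-aligned)
  sizeof = 26, alignof = 2
32 − 26 = 6

6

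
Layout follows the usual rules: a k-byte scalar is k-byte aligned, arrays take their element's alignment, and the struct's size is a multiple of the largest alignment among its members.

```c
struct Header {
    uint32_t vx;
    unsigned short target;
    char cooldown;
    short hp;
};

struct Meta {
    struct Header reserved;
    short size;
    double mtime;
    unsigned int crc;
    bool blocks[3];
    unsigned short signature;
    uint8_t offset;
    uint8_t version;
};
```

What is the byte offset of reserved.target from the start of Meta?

4

Header: 0..4  vx  (4B, 4-aligned); 4..6  target  (2B, 2-aligned); 6..7  cooldown  (1B, 1-aligned); 7..8  -- padding (1B); 8..10  hp  (2B, 2-aligned); 10..12  -- tail padding (2B); sizeof = 12, alignof = 4
0..12  reserved  (12B, 4-aligned)
within Header: target at 4
0 + 4 = 4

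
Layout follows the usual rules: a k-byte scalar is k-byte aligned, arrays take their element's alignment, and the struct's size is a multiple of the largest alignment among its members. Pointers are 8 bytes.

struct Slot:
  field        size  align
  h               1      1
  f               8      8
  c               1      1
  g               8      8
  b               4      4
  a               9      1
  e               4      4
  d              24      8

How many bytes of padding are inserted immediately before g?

@0: h [1B, align 1] → 1
+7 pad (align 8)
@8: f [8B, align 8] → 16
@16: c [1B, align 1] → 17
+7 pad (align 8)
@24: g [8B, align 8] → 32

7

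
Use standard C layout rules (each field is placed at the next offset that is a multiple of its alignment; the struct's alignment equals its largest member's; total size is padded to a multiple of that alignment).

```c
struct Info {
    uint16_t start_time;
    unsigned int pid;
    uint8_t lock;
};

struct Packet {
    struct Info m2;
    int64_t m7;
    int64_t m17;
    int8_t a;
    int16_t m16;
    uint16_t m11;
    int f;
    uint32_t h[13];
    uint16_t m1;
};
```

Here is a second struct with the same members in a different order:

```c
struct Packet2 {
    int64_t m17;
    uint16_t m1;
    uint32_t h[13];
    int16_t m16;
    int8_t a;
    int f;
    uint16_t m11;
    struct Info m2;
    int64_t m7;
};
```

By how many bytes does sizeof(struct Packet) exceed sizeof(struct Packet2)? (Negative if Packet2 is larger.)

8

Info: @0: start_time [2B, align 2] → 2; +2 pad (align 4); @4: pid [4B, align 4] → 8; @8: lock [1B, align 1] → 9; +3 tail pad (align 4); size 12, align 4
@0: m2 [12B, align 4] → 12
+4 pad (align 8)
@16: m7 [8B, align 8] → 24
@24: m17 [8B, align 8] → 32
@32: a [1B, align 1] → 33
+1 pad (align 2)
@34: m16 [2B, align 2] → 36
@36: m11 [2B, align 2] → 38
+2 pad (align 4)
@40: f [4B, align 4] → 44
@44: h [52B, align 4] → 96
@96: m1 [2B, align 2] → 98
+6 tail pad (align 8)
size 104, align 8
— Packet2 —
@0: m17 [8B, align 8] → 8
@8: m1 [2B, align 2] → 10
+2 pad (align 4)
@12: h [52B, align 4] → 64
@64: m16 [2B, align 2] → 66
@66: a [1B, align 1] → 67
+1 pad (align 4)
@68: f [4B, align 4] → 72
@72: m11 [2B, align 2] → 74
+2 pad (align 4)
@76: m2 [12B, align 4] → 88
@88: m7 [8B, align 8] → 96
size 96, align 8
104 − 96 = 8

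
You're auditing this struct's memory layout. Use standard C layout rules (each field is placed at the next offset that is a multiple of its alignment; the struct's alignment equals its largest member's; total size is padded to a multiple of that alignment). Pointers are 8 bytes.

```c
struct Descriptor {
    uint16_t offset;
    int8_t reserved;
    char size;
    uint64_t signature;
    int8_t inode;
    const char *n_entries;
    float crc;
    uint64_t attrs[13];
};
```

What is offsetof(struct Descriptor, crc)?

32

@0: offset [2B, align 2] → 2
@2: reserved [1B, align 1] → 3
@3: size [1B, align 1] → 4
+4 pad (align 8)
@8: signature [8B, align 8] → 16
@16: inode [1B, align 1] → 17
+7 pad (align 8)
@24: n_entries [8B, align 8] → 32
@32: crc [4B, align 4] → 36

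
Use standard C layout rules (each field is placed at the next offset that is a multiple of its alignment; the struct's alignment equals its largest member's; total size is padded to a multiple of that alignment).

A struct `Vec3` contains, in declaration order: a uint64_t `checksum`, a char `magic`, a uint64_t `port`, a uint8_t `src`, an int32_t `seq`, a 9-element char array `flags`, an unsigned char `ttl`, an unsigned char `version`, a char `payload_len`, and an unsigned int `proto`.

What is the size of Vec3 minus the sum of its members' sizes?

@0: checksum [8B, align 8] → 8
@8: magic [1B, align 1] → 9
+7 pad (align 8)
@16: port [8B, align 8] → 24
@24: src [1B, align 1] → 25
+3 pad (align 4)
@28: seq [4B, align 4] → 32
@32: flags [9B, align 1] → 41
@41: ttl [1B, align 1] → 42
@42: version [1B, align 1] → 43
@43: payload_len [1B, align 1] → 44
@44: proto [4B, align 4] → 48
size 48, align 8
data bytes 38, size 48 → padding 10

10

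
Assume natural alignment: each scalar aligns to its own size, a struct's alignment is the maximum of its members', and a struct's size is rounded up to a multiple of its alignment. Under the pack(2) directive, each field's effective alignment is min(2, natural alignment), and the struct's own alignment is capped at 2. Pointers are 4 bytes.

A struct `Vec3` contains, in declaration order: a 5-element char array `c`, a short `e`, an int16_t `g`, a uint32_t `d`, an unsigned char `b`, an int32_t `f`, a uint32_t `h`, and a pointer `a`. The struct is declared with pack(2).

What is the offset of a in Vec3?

0..5  c  (5B, 1-aligned)
5..6  -- padding (1B)
6..8  e  (2B, 2-aligned)
8..10  g  (2B, 2-aligned)
10..14  d  (4B, 2-aligned)
14..15  b  (1B, 1-aligned)
15..16  -- padding (1B)
16..20  f  (4B, 2-aligned)
20..24  h  (4B, 2-aligned)
24..28  a  (4B, 2-aligned)

24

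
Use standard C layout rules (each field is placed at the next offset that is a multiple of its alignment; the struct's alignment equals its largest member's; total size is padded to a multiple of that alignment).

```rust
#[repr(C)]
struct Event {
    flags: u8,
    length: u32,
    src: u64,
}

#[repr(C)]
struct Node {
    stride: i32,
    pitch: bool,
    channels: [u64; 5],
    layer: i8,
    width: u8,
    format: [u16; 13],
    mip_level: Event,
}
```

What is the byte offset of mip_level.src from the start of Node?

88

Event: @0: flags [1B, align 1] → 1; +3 pad (align 4); @4: length [4B, align 4] → 8; @8: src [8B, align 8] → 16; size 16, align 8
@0: stride [4B, align 4] → 4
@4: pitch [1B, align 1] → 5
+3 pad (align 8)
@8: channels [40B, align 8] → 48
@48: layer [1B, align 1] → 49
@49: width [1B, align 1] → 50
@50: format [26B, align 2] → 76
+4 pad (align 8)
@80: mip_level [16B, align 8] → 96
within Event: src at 8
80 + 8 = 88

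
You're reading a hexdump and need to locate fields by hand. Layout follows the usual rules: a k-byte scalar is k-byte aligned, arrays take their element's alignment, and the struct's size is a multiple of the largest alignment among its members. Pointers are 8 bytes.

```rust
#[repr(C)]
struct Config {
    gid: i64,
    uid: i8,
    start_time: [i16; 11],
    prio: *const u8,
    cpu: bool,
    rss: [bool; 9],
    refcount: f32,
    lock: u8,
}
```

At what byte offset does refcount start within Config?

gid at 0 (size 8, align 8) → ends 8
uid at 8 (size 1, align 1) → ends 9
pad 1 to align 2 for start_time
start_time at 10 (size 22, align 2) → ends 32
prio at 32 (size 8, align 8) → ends 40
cpu at 40 (size 1, align 1) → ends 41
rss at 41 (size 9, align 1) → ends 50
pad 2 to align 4 for refcount
refcount at 52 (size 4, align 4) → ends 56

52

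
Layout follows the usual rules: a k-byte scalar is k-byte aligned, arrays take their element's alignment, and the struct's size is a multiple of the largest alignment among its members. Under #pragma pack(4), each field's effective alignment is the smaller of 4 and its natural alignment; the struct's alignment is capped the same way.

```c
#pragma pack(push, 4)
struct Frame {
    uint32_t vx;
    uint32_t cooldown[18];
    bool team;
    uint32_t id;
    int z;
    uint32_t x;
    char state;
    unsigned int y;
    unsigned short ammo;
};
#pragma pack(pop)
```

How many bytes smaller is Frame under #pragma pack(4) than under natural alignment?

natural layout:
  vx at 0 (size 4, align 4) → ends 4
  cooldown at 4 (size 72, align 4) → ends 76
  team at 76 (size 1, align 1) → ends 77
  pad 3 to align 4 for id
  id at 80 (size 4, align 4) → ends 84
  z at 84 (size 4, align 4) → ends 88
  x at 88 (size 4, align 4) → ends 92
  state at 92 (size 1, align 1) → ends 93
  pad 3 to align 4 for y
  y at 96 (size 4, align 4) → ends 100
  ammo at 100 (size 2, align 2) → ends 102
  tail pad 2 to reach multiple of 4
  total 104 bytes, alignment 4
packed(4) layout:
  vx at 0 (size 4, align 4) → ends 4
  cooldown at 4 (size 72, align 4) → ends 76
  team at 76 (size 1, align 1) → ends 77
  pad 3 to align 4 for id
  id at 80 (size 4, align 4) → ends 84
  z at 84 (size 4, align 4) → ends 88
  x at 88 (size 4, align 4) → ends 92
  state at 92 (size 1, align 1) → ends 93
  pad 3 to align 4 for y
  y at 96 (size 4, align 4) → ends 100
  ammo at 100 (size 2, align 2) → ends 102
  tail pad 2 to reach multiple of 4
  total 104 bytes, alignment 4
104 − 104 = 0

0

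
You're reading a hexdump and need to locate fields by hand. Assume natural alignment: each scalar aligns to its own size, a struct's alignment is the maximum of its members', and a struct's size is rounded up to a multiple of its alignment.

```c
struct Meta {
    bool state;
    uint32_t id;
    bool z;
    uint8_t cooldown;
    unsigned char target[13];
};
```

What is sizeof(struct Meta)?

24

@0: state [1B, align 1] → 1
+3 pad (align 4)
@4: id [4B, align 4] → 8
@8: z [1B, align 1] → 9
@9: cooldown [1B, align 1] → 10
@10: target [13B, align 1] → 23
+1 tail pad (align 4)
size 24, align 4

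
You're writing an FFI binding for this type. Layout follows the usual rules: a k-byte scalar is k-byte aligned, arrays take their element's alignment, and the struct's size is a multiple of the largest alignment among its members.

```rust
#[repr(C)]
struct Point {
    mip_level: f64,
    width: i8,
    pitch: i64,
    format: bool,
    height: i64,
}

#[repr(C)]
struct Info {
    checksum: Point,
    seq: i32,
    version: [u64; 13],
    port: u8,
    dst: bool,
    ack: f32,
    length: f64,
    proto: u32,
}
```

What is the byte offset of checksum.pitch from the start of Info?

Point: mip_level at 0 (size 8, align 8) → ends 8; width at 8 (size 1, align 1) → ends 9; pad 7 to align 8 for pitch; pitch at 16 (size 8, align 8) → ends 24; format at 24 (size 1, align 1) → ends 25; pad 7 to align 8 for height; height at 32 (size 8, align 8) → ends 40; total 40 bytes, alignment 8
checksum at 0 (size 40, align 8) → ends 40
within Point: pitch at 16
0 + 16 = 16

16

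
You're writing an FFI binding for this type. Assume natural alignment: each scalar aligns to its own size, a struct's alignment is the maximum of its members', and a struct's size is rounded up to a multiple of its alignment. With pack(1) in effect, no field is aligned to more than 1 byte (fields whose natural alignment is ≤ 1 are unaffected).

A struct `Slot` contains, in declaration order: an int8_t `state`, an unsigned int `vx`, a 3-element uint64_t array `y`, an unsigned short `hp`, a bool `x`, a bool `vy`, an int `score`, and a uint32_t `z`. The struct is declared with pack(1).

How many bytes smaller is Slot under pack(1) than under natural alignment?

7

natural layout:
  @0: state [1B, align 1] → 1
  +3 pad (align 4)
  @4: vx [4B, align 4] → 8
  @8: y [24B, align 8] → 32
  @32: hp [2B, align 2] → 34
  @34: x [1B, align 1] → 35
  @35: vy [1B, align 1] → 36
  @36: score [4B, align 4] → 40
  @40: z [4B, align 4] → 44
  +4 tail pad (align 8)
  size 48, align 8
packed(1) layout:
  @0: state [1B, align 1] → 1
  @1: vx [4B, align 1] → 5
  @5: y [24B, align 1] → 29
  @29: hp [2B, align 1] → 31
  @31: x [1B, align 1] → 32
  @32: vy [1B, align 1] → 33
  @33: score [4B, align 1] → 37
  @37: z [4B, align 1] → 41
  size 41, align 1
48 − 41 = 7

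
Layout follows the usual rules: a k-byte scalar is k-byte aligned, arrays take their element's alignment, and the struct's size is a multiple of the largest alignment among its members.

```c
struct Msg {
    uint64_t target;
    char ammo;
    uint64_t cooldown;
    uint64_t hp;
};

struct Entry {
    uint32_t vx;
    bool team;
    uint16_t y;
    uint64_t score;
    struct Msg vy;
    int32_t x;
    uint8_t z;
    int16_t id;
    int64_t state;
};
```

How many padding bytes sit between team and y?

1

Msg: 0..8  target  (8B, 8-aligned); 8..9  ammo  (1B, 1-aligned); 9..16  -- padding (7B); 16..24  cooldown  (8B, 8-aligned); 24..32  hp  (8B, 8-aligned); sizeof = 32, alignof = 8
0..4  vx  (4B, 4-aligned)
4..5  team  (1B, 1-aligned)
5..6  -- padding (1B)
6..8  y  (2B, 2-aligned)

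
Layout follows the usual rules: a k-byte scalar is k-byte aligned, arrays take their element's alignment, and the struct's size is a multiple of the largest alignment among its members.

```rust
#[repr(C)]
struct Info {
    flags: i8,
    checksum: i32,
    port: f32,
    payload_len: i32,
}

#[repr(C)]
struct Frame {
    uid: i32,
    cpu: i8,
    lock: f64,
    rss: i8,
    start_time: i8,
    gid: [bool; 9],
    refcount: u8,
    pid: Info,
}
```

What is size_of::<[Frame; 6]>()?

288

Info: flags at 0 (size 1, align 1) → ends 1; pad 3 to align 4 for checksum; checksum at 4 (size 4, align 4) → ends 8; port at 8 (size 4, align 4) → ends 12; payload_len at 12 (size 4, align 4) → ends 16; total 16 bytes, alignment 4
uid at 0 (size 4, align 4) → ends 4
cpu at 4 (size 1, align 1) → ends 5
pad 3 to align 8 for lock
lock at 8 (size 8, align 8) → ends 16
rss at 16 (size 1, align 1) → ends 17
start_time at 17 (size 1, align 1) → ends 18
gid at 18 (size 9, align 1) → ends 27
refcount at 27 (size 1, align 1) → ends 28
pid at 28 (size 16, align 4) → ends 44
tail pad 4 to reach multiple of 8
total 48 bytes, alignment 8
array of 6: 6 × 48 = 288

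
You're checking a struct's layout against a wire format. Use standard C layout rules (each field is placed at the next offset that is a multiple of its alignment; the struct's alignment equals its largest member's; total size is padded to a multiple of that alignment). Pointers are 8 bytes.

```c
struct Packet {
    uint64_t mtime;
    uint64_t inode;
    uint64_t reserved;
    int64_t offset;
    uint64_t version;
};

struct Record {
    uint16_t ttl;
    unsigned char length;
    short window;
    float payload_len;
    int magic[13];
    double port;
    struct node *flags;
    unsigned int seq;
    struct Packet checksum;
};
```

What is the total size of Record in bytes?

Packet: mtime at 0 (size 8, align 8) → ends 8; inode at 8 (size 8, align 8) → ends 16; reserved at 16 (size 8, align 8) → ends 24; offset at 24 (size 8, align 8) → ends 32; version at 32 (size 8, align 8) → ends 40; total 40 bytes, alignment 8
ttl at 0 (size 2, align 2) → ends 2
length at 2 (size 1, align 1) → ends 3
pad 1 to align 2 for window
window at 4 (size 2, align 2) → ends 6
pad 2 to align 4 for payload_len
payload_len at 8 (size 4, align 4) → ends 12
magic at 12 (size 52, align 4) → ends 64
port at 64 (size 8, align 8) → ends 72
flags at 72 (size 8, align 8) → ends 80
seq at 80 (size 4, align 4) → ends 84
pad 4 to align 8 for checksum
checksum at 88 (size 40, align 8) → ends 128
total 128 bytes, alignment 8

128 bytes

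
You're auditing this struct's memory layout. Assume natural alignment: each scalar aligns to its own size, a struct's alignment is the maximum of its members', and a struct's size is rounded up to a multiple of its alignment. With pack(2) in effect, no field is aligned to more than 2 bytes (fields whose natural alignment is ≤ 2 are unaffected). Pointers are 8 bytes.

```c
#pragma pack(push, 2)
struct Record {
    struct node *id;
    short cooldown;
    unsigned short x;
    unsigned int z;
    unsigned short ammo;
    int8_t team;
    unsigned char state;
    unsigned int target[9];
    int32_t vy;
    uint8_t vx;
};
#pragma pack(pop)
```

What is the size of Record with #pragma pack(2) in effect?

62

id at 0 (size 8, align 2) → ends 8
cooldown at 8 (size 2, align 2) → ends 10
x at 10 (size 2, align 2) → ends 12
z at 12 (size 4, align 2) → ends 16
ammo at 16 (size 2, align 2) → ends 18
team at 18 (size 1, align 1) → ends 19
state at 19 (size 1, align 1) → ends 20
target at 20 (size 36, align 2) → ends 56
vy at 56 (size 4, align 2) → ends 60
vx at 60 (size 1, align 1) → ends 61
tail pad 1 to reach multiple of 2
total 62 bytes, alignment 2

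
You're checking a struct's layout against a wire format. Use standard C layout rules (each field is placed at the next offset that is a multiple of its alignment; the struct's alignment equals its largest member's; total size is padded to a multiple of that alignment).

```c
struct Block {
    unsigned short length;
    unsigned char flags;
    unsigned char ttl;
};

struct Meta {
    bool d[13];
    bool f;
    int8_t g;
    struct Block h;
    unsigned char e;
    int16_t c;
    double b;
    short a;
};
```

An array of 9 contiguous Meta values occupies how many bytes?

360

Block: @0: length [2B, align 2] → 2; @2: flags [1B, align 1] → 3; @3: ttl [1B, align 1] → 4; size 4, align 2
@0: d [13B, align 1] → 13
@13: f [1B, align 1] → 14
@14: g [1B, align 1] → 15
+1 pad (align 2)
@16: h [4B, align 2] → 20
@20: e [1B, align 1] → 21
+1 pad (align 2)
@22: c [2B, align 2] → 24
@24: b [8B, align 8] → 32
@32: a [2B, align 2] → 34
+6 tail pad (align 8)
size 40, align 8
array of 9: 9 × 40 = 360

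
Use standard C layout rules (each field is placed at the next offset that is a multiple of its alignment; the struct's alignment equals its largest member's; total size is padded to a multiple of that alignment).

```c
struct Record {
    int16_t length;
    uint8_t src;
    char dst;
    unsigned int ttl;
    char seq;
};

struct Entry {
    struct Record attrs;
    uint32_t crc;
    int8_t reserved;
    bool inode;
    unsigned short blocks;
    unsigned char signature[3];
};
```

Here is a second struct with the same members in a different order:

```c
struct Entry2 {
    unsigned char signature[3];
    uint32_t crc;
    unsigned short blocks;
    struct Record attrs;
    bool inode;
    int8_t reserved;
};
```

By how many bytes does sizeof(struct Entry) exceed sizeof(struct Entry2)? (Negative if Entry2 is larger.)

-4

Record: 0..2  length  (2B, 2-aligned); 2..3  src  (1B, 1-aligned); 3..4  dst  (1B, 1-aligned); 4..8  ttl  (4B, 4-aligned); 8..9  seq  (1B, 1-aligned); 9..12  -- tail padding (3B); sizeof = 12, alignof = 4
0..12  attrs  (12B, 4-aligned)
12..16  crc  (4B, 4-aligned)
16..17  reserved  (1B, 1-aligned)
17..18  inode  (1B, 1-aligned)
18..20  blocks  (2B, 2-aligned)
20..23  signature  (3B, 1-aligned)
23..24  -- tail padding (1B)
sizeof = 24, alignof = 4
— Entry2 —
0..3  signature  (3B, 1-aligned)
3..4  -- padding (1B)
4..8  crc  (4B, 4-aligned)
8..10  blocks  (2B, 2-aligned)
10..12  -- padding (2B)
12..24  attrs  (12B, 4-aligned)
24..25  inode  (1B, 1-aligned)
25..26  reserved  (1B, 1-aligned)
26..28  -- tail padding (2B)
sizeof = 28, alignof = 4
24 − 28 = -4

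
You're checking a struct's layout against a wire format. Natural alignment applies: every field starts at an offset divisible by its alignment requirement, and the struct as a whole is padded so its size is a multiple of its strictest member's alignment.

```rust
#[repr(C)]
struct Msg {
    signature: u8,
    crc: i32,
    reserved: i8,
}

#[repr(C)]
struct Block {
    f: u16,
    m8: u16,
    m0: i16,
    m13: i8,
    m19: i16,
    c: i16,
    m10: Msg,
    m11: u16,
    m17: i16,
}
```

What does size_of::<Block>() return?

28 bytes

Msg: @0: signature [1B, align 1] → 1; +3 pad (align 4); @4: crc [4B, align 4] → 8; @8: reserved [1B, align 1] → 9; +3 tail pad (align 4); size 12, align 4
@0: f [2B, align 2] → 2
@2: m8 [2B, align 2] → 4
@4: m0 [2B, align 2] → 6
@6: m13 [1B, align 1] → 7
+1 pad (align 2)
@8: m19 [2B, align 2] → 10
@10: c [2B, align 2] → 12
@12: m10 [12B, align 4] → 24
@24: m11 [2B, align 2] → 26
@26: m17 [2B, align 2] → 28
size 28, align 4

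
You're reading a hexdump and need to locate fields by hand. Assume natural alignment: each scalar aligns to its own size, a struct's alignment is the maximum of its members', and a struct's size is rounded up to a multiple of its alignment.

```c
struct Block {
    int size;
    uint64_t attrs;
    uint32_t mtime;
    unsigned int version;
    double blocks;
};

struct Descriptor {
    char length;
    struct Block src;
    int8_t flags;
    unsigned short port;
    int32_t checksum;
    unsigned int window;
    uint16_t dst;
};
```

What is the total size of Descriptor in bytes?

Block: size at 0 (size 4, align 4) → ends 4; pad 4 to align 8 for attrs; attrs at 8 (size 8, align 8) → ends 16; mtime at 16 (size 4, align 4) → ends 20; version at 20 (size 4, align 4) → ends 24; blocks at 24 (size 8, align 8) → ends 32; total 32 bytes, alignment 8
length at 0 (size 1, align 1) → ends 1
pad 7 to align 8 for src
src at 8 (size 32, align 8) → ends 40
flags at 40 (size 1, align 1) → ends 41
pad 1 to align 2 for port
port at 42 (size 2, align 2) → ends 44
checksum at 44 (size 4, align 4) → ends 48
window at 48 (size 4, align 4) → ends 52
dst at 52 (size 2, align 2) → ends 54
tail pad 2 to reach multiple of 8
total 56 bytes, alignment 8

56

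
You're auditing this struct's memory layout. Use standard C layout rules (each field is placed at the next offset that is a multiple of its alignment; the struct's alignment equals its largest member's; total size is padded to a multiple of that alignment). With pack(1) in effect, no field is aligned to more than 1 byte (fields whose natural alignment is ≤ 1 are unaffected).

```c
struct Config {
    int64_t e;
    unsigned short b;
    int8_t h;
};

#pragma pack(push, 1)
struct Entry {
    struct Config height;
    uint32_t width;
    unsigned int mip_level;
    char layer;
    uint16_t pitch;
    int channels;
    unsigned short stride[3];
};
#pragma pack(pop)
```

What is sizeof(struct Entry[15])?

Config: e at 0 (size 8, align 8) → ends 8; b at 8 (size 2, align 2) → ends 10; h at 10 (size 1, align 1) → ends 11; tail pad 5 to reach multiple of 8; total 16 bytes, alignment 8
height at 0 (size 16, align 1) → ends 16
width at 16 (size 4, align 1) → ends 20
mip_level at 20 (size 4, align 1) → ends 24
layer at 24 (size 1, align 1) → ends 25
pitch at 25 (size 2, align 1) → ends 27
channels at 27 (size 4, align 1) → ends 31
stride at 31 (size 6, align 1) → ends 37
total 37 bytes, alignment 1
array of 15: 15 × 37 = 555

555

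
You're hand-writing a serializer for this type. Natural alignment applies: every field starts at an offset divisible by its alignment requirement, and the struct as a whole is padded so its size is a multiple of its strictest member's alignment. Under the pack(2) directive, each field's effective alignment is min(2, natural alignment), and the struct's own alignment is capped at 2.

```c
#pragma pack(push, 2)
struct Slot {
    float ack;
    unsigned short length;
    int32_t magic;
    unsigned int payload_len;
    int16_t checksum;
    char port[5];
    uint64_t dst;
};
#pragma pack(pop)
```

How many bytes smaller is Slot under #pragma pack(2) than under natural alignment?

2

natural layout:
  @0: ack [4B, align 4] → 4
  @4: length [2B, align 2] → 6
  +2 pad (align 4)
  @8: magic [4B, align 4] → 12
  @12: payload_len [4B, align 4] → 16
  @16: checksum [2B, align 2] → 18
  @18: port [5B, align 1] → 23
  +1 pad (align 8)
  @24: dst [8B, align 8] → 32
  size 32, align 8
packed(2) layout:
  @0: ack [4B, align 2] → 4
  @4: length [2B, align 2] → 6
  @6: magic [4B, align 2] → 10
  @10: payload_len [4B, align 2] → 14
  @14: checksum [2B, align 2] → 16
  @16: port [5B, align 1] → 21
  +1 pad (align 2)
  @22: dst [8B, align 2] → 30
  size 30, align 2
32 − 30 = 2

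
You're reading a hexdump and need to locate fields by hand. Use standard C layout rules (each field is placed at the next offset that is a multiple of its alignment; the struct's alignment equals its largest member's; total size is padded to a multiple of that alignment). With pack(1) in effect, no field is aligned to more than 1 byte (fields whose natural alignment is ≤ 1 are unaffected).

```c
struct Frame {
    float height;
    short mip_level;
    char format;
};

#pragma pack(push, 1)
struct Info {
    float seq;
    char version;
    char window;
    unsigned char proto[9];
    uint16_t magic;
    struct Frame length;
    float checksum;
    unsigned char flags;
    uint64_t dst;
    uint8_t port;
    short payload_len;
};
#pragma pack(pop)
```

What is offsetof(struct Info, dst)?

30

Frame: height at 0 (size 4, align 4) → ends 4; mip_level at 4 (size 2, align 2) → ends 6; format at 6 (size 1, align 1) → ends 7; tail pad 1 to reach multiple of 4; total 8 bytes, alignment 4
seq at 0 (size 4, align 1) → ends 4
version at 4 (size 1, align 1) → ends 5
window at 5 (size 1, align 1) → ends 6
proto at 6 (size 9, align 1) → ends 15
magic at 15 (size 2, align 1) → ends 17
length at 17 (size 8, align 1) → ends 25
checksum at 25 (size 4, align 1) → ends 29
flags at 29 (size 1, align 1) → ends 30
dst at 30 (size 8, align 1) → ends 38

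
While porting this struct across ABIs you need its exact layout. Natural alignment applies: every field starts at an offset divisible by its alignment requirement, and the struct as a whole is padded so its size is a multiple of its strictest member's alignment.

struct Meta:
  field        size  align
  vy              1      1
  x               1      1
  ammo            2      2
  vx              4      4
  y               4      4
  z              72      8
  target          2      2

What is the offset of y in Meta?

vy at 0 (size 1, align 1) → ends 1
x at 1 (size 1, align 1) → ends 2
ammo at 2 (size 2, align 2) → ends 4
vx at 4 (size 4, align 4) → ends 8
y at 8 (size 4, align 4) → ends 12

8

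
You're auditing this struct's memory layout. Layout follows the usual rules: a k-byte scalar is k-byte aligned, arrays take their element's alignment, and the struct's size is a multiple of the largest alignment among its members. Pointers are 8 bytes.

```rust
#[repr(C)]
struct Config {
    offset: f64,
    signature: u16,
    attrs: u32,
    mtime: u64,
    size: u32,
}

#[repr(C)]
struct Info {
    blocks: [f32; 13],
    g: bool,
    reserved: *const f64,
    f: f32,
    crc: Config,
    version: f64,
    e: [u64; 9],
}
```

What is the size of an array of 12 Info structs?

Config: offset at 0 (size 8, align 8) → ends 8; signature at 8 (size 2, align 2) → ends 10; pad 2 to align 4 for attrs; attrs at 12 (size 4, align 4) → ends 16; mtime at 16 (size 8, align 8) → ends 24; size at 24 (size 4, align 4) → ends 28; tail pad 4 to reach multiple of 8; total 32 bytes, alignment 8
blocks at 0 (size 52, align 4) → ends 52
g at 52 (size 1, align 1) → ends 53
pad 3 to align 8 for reserved
reserved at 56 (size 8, align 8) → ends 64
f at 64 (size 4, align 4) → ends 68
pad 4 to align 8 for crc
crc at 72 (size 32, align 8) → ends 104
version at 104 (size 8, align 8) → ends 112
e at 112 (size 72, align 8) → ends 184
total 184 bytes, alignment 8
array of 12: 12 × 184 = 2208

2208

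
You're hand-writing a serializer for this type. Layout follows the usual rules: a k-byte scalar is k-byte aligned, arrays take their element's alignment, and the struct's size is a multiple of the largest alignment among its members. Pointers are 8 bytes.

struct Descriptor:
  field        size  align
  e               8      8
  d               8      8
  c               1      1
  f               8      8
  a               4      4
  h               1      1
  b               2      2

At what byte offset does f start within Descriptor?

e at 0 (size 8, align 8) → ends 8
d at 8 (size 8, align 8) → ends 16
c at 16 (size 1, align 1) → ends 17
pad 7 to align 8 for f
f at 24 (size 8, align 8) → ends 32

24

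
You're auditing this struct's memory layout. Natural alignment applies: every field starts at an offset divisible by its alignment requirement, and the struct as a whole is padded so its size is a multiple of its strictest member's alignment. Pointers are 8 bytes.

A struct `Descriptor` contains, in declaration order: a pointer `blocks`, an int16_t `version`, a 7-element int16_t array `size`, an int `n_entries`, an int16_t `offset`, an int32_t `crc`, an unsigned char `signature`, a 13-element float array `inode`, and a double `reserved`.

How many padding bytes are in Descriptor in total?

9

0..8  blocks  (8B, 8-aligned)
8..10  version  (2B, 2-aligned)
10..24  size  (14B, 2-aligned)
24..28  n_entries  (4B, 4-aligned)
28..30  offset  (2B, 2-aligned)
30..32  -- padding (2B)
32..36  crc  (4B, 4-aligned)
36..37  signature  (1B, 1-aligned)
37..40  -- padding (3B)
40..92  inode  (52B, 4-aligned)
92..96  -- padding (4B)
96..104  reserved  (8B, 8-aligned)
sizeof = 104, alignof = 8
data bytes 95, size 104 → padding 9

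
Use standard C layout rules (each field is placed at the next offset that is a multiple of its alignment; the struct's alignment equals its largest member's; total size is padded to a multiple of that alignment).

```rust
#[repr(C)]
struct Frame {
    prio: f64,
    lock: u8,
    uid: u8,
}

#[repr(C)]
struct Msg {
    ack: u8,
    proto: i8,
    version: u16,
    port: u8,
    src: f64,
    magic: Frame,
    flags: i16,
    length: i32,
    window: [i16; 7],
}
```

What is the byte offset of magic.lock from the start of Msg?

Frame: prio at 0 (size 8, align 8) → ends 8; lock at 8 (size 1, align 1) → ends 9; uid at 9 (size 1, align 1) → ends 10; tail pad 6 to reach multiple of 8; total 16 bytes, alignment 8
ack at 0 (size 1, align 1) → ends 1
proto at 1 (size 1, align 1) → ends 2
version at 2 (size 2, align 2) → ends 4
port at 4 (size 1, align 1) → ends 5
pad 3 to align 8 for src
src at 8 (size 8, align 8) → ends 16
magic at 16 (size 16, align 8) → ends 32
within Frame: lock at 8
16 + 8 = 24

24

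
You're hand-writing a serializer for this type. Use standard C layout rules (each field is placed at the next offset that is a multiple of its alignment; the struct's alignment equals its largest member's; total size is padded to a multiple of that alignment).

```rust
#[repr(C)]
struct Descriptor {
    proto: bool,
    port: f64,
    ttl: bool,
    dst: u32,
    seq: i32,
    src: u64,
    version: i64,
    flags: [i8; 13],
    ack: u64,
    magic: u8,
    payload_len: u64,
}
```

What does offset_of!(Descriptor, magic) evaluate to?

72

proto at 0 (size 1, align 1) → ends 1
pad 7 to align 8 for port
port at 8 (size 8, align 8) → ends 16
ttl at 16 (size 1, align 1) → ends 17
pad 3 to align 4 for dst
dst at 20 (size 4, align 4) → ends 24
seq at 24 (size 4, align 4) → ends 28
pad 4 to align 8 for src
src at 32 (size 8, align 8) → ends 40
version at 40 (size 8, align 8) → ends 48
flags at 48 (size 13, align 1) → ends 61
pad 3 to align 8 for ack
ack at 64 (size 8, align 8) → ends 72
magic at 72 (size 1, align 1) → ends 73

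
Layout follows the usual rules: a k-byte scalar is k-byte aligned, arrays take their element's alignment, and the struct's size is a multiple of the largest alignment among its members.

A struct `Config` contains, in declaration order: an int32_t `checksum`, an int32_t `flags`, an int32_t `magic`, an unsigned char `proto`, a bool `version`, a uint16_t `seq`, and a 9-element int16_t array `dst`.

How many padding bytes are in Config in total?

checksum at 0 (size 4, align 4) → ends 4
flags at 4 (size 4, align 4) → ends 8
magic at 8 (size 4, align 4) → ends 12
proto at 12 (size 1, align 1) → ends 13
version at 13 (size 1, align 1) → ends 14
seq at 14 (size 2, align 2) → ends 16
dst at 16 (size 18, align 2) → ends 34
tail pad 2 to reach multiple of 4
total 36 bytes, alignment 4
data bytes 34, size 36 → padding 2

2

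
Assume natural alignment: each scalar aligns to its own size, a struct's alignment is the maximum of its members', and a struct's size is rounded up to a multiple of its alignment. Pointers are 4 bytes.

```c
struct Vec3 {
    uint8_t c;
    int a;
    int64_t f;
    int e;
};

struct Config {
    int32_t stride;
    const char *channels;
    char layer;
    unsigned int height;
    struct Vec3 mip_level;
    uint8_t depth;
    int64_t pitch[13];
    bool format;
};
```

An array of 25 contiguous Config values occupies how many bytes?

Vec3: 0..1  c  (1B, 1-aligned); 1..4  -- padding (3B); 4..8  a  (4B, 4-aligned); 8..16  f  (8B, 8-aligned); 16..20  e  (4B, 4-aligned); 20..24  -- tail padding (4B); sizeof = 24, alignof = 8
0..4  stride  (4B, 4-aligned)
4..8  channels  (4B, 4-aligned)
8..9  layer  (1B, 1-aligned)
9..12  -- padding (3B)
12..16  height  (4B, 4-aligned)
16..40  mip_level  (24B, 8-aligned)
40..41  depth  (1B, 1-aligned)
41..48  -- padding (7B)
48..152  pitch  (104B, 8-aligned)
152..153  format  (1B, 1-aligned)
153..160  -- tail padding (7B)
sizeof = 160, alignof = 8
array of 25: 25 × 160 = 4000

4000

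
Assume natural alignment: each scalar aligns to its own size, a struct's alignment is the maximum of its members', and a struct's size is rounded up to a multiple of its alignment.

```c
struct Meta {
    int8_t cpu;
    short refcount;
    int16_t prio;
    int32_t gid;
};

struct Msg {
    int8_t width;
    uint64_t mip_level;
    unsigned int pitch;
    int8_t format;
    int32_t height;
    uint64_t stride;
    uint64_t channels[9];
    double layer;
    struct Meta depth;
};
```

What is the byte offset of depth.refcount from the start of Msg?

122

Meta: cpu at 0 (size 1, align 1) → ends 1; pad 1 to align 2 for refcount; refcount at 2 (size 2, align 2) → ends 4; prio at 4 (size 2, align 2) → ends 6; pad 2 to align 4 for gid; gid at 8 (size 4, align 4) → ends 12; total 12 bytes, alignment 4
width at 0 (size 1, align 1) → ends 1
pad 7 to align 8 for mip_level
mip_level at 8 (size 8, align 8) → ends 16
pitch at 16 (size 4, align 4) → ends 20
format at 20 (size 1, align 1) → ends 21
pad 3 to align 4 for height
height at 24 (size 4, align 4) → ends 28
pad 4 to align 8 for stride
stride at 32 (size 8, align 8) → ends 40
channels at 40 (size 72, align 8) → ends 112
layer at 112 (size 8, align 8) → ends 120
depth at 120 (size 12, align 4) → ends 132
within Meta: refcount at 2
120 + 2 = 122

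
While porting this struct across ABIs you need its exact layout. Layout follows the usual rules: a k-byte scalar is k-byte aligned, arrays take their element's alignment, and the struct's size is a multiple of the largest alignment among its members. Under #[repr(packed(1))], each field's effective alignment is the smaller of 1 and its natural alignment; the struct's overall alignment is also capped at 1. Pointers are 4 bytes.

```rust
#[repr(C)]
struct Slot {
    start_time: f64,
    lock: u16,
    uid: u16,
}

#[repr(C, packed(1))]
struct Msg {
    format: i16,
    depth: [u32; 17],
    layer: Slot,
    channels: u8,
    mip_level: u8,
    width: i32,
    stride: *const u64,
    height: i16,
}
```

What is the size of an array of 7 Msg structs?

686

Slot: start_time at 0 (size 8, align 8) → ends 8; lock at 8 (size 2, align 2) → ends 10; uid at 10 (size 2, align 2) → ends 12; tail pad 4 to reach multiple of 8; total 16 bytes, alignment 8
format at 0 (size 2, align 1) → ends 2
depth at 2 (size 68, align 1) → ends 70
layer at 70 (size 16, align 1) → ends 86
channels at 86 (size 1, align 1) → ends 87
mip_level at 87 (size 1, align 1) → ends 88
width at 88 (size 4, align 1) → ends 92
stride at 92 (size 4, align 1) → ends 96
height at 96 (size 2, align 1) → ends 98
total 98 bytes, alignment 1
array of 7: 7 × 98 = 686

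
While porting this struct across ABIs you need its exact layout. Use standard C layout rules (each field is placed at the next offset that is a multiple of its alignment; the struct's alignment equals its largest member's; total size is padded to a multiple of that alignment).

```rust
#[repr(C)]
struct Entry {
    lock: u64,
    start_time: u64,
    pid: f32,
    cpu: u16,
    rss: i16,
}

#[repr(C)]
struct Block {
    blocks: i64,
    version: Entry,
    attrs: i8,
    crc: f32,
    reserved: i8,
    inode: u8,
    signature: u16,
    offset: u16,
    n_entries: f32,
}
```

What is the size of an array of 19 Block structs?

1064

Entry: @0: lock [8B, align 8] → 8; @8: start_time [8B, align 8] → 16; @16: pid [4B, align 4] → 20; @20: cpu [2B, align 2] → 22; @22: rss [2B, align 2] → 24; size 24, align 8
@0: blocks [8B, align 8] → 8
@8: version [24B, align 8] → 32
@32: attrs [1B, align 1] → 33
+3 pad (align 4)
@36: crc [4B, align 4] → 40
@40: reserved [1B, align 1] → 41
@41: inode [1B, align 1] → 42
@42: signature [2B, align 2] → 44
@44: offset [2B, align 2] → 46
+2 pad (align 4)
@48: n_entries [4B, align 4] → 52
+4 tail pad (align 8)
size 56, align 8
array of 19: 19 × 56 = 1064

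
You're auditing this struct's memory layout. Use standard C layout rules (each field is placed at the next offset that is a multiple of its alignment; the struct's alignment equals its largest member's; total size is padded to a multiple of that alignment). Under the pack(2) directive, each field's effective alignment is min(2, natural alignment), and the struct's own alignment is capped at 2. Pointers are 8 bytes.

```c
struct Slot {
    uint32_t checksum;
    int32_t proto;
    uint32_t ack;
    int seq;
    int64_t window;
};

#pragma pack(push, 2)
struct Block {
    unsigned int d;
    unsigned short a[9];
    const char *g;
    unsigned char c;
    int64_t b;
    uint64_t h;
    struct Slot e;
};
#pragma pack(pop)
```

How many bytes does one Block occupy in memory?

Slot: checksum at 0 (size 4, align 4) → ends 4; proto at 4 (size 4, align 4) → ends 8; ack at 8 (size 4, align 4) → ends 12; seq at 12 (size 4, align 4) → ends 16; window at 16 (size 8, align 8) → ends 24; total 24 bytes, alignment 8
d at 0 (size 4, align 2) → ends 4
a at 4 (size 18, align 2) → ends 22
g at 22 (size 8, align 2) → ends 30
c at 30 (size 1, align 1) → ends 31
pad 1 to align 2 for b
b at 32 (size 8, align 2) → ends 40
h at 40 (size 8, align 2) → ends 48
e at 48 (size 24, align 2) → ends 72
total 72 bytes, alignment 2

72 bytes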